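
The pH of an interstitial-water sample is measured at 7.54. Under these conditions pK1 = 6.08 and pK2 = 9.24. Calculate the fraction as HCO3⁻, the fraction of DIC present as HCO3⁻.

α₁ = 0.948

α₁ = 1 / (1 + [H⁺]/K1 + K2/[H⁺]) = 1 / (1 + 10^-1.46 + 10^-1.70)
   = 1 / (1 + 0.034674 + 0.019953) = 1/1.0546 = 0.9482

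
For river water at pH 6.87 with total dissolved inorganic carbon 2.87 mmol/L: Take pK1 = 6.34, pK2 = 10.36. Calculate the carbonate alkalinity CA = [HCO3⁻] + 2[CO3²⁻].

CA = [HCO3⁻] + 2[CO3²⁻] = (α₁ + 2α₂)·DIC
At pH 6.87: [H⁺]/K1 = 10^-0.53 = 0.29512, K2/[H⁺] = 10^-3.49 = 0.00032359
α₁ = 1/(1 + 0.29512 + 0.00032359) = 1/1.2954 = 0.7719; α₂ = α₁·K2/[H⁺] = 0.0002498
α₁ + 2α₂ = 0.7724
CA = 0.7724 × 2.87 = 2.22 mmol/L

CA = 2.22 mmol/L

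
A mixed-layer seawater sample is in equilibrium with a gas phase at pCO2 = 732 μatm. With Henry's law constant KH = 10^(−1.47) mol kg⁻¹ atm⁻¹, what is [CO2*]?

KH = 10^(−1.47) = 3.388×10^-2 mol kg⁻¹ atm⁻¹
[CO2*] = KH · pCO2 = 3.388×10^-2 × 732×10^-6 atm = 2.48×10^-5 mol/kg

[CO2*] = 24.8 μmol/kg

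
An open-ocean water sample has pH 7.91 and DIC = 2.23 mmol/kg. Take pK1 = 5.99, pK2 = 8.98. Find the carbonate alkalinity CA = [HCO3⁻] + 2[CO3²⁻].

CA = [HCO3⁻] + 2[CO3²⁻] = (α₁ + 2α₂)·DIC
At pH 7.91: [H⁺]/K1 = 10^-1.92 = 0.012023, K2/[H⁺] = 10^-1.07 = 0.085114
α₁ = 1/(1 + 0.012023 + 0.085114) = 1/1.0971 = 0.9115; α₂ = α₁·K2/[H⁺] = 0.07758
α₁ + 2α₂ = 1.0666
CA = 1.0666 × 2.23 = 2.38 mmol/kg

CA = 2.38 mmol/kg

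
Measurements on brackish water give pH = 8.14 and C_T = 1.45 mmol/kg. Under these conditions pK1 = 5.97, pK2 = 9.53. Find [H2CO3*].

α₀ = 1 / (1 + K1/[H⁺] + K1K2/[H⁺]²) = 1 / (1 + 10^+2.17 + 10^+0.78)
   = 1 / (1 + 147.91 + 6.0256) = 1/154.94 = 0.006454
[CO2*] = α₀ × DIC = 0.006454 × 1.45 = 0.00936 mmol/kg = 9.36 μmol/kg

[CO2*] = 9.36 μmol/kg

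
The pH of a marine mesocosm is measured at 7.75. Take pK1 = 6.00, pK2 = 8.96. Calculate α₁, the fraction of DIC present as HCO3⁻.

α₁ = 1 / (1 + [H⁺]/K1 + K2/[H⁺]) = 1 / (1 + 10^-1.75 + 10^-1.21)
   = 1 / (1 + 0.017783 + 0.061660) = 1/1.0794 = 0.9264

α₁ = 0.926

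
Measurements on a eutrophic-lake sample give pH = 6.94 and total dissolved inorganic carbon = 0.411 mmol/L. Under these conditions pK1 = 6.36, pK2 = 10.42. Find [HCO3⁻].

[HCO3⁻] = 0.325 mmol/L

α₁ = 1 / (1 + [H⁺]/K1 + K2/[H⁺]) = 1 / (1 + 10^-0.58 + 10^-3.48)
   = 1 / (1 + 0.26303 + 0.00033113) = 1/1.2634 = 0.7915
[HCO3⁻] = α₁ × DIC = 0.7915 × 0.411 = 0.325 mmol/L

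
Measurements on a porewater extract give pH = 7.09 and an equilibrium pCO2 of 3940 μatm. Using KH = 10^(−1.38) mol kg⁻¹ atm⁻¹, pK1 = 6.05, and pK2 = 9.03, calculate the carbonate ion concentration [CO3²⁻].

[CO2*] = KH · pCO2 = 10^(−1.38) × 3940×10^-6 = 1.642×10^-4 mol/kg
α₀ = 1/(1 + K1/[H⁺] + K1K2/[H⁺]²) = 1/(1 + 10^+1.04 + 10^-0.90) = 0.08271
DIC = [CO2*]/α₀ = 1.642×10^-4 / 0.08271 = 1.986 mmol/kg
[CO3²⁻] = α₂·DIC; α₂ = 0.01041, so [CO3²⁻] = 0.01041 × 1.986 = 0.0207 mmol/kg

[CO3²⁻] = 0.0207 mmol/kg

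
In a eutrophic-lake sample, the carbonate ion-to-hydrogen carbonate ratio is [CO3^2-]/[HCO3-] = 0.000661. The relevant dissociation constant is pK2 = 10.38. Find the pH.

pH = 7.20

From K2 = [H⁺][CO3^2-]/[HCO3-]:  pH = pK2 + log₁₀([CO3^2-]/[HCO3-])
log₁₀(0.000661) = -3.180
pH = 10.38 + (-3.180) = 7.20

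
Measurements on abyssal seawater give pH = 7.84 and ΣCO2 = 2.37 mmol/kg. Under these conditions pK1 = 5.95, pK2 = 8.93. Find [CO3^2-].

α₂ = 1 / (1 + [H⁺]/K2 + [H⁺]²/(K1K2)) = 1 / (1 + 10^+1.09 + 10^-0.80)
   = 1 / (1 + 12.303 + 0.15849) = 1/13.461 = 0.07429
[CO3²⁻] = α₂ × DIC = 0.07429 × 2.37 = 0.176 mmol/kg

[CO3²⁻] = 0.176 mmol/kg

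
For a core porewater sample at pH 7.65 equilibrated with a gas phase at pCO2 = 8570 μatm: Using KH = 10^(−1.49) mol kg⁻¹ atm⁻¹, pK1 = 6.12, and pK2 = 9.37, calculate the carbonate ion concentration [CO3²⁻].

[CO3²⁻] = 0.179 mmol/kg

[CO2*] = KH · pCO2 = 10^(−1.49) × 8570×10^-6 = 2.773×10^-4 mol/kg
α₀ = 1/(1 + K1/[H⁺] + K1K2/[H⁺]²) = 1/(1 + 10^+1.53 + 10^-0.19) = 0.02815
DIC = [CO2*]/α₀ = 2.773×10^-4 / 0.02815 = 9.853 mmol/kg
[CO3²⁻] = α₂·DIC; α₂ = 0.01817, so [CO3²⁻] = 0.01817 × 9.853 = 0.179 mmol/kg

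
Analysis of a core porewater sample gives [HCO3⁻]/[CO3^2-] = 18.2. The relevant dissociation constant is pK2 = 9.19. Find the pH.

From K2 = [H⁺][CO3^2-]/[HCO3⁻]:  pH = pK2 − log₁₀([HCO3⁻]/[CO3^2-])
log₁₀(18.2) = +1.260
pH = 9.19 − (+1.260) = 7.93

pH = 7.93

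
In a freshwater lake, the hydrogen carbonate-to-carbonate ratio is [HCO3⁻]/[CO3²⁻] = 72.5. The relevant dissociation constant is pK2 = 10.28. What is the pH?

From K2 = [H⁺][CO3²⁻]/[HCO3⁻]:  pH = pK2 − log₁₀([HCO3⁻]/[CO3²⁻])
log₁₀(72.5) = +1.860
pH = 10.28 − (+1.860) = 8.42

pH = 8.42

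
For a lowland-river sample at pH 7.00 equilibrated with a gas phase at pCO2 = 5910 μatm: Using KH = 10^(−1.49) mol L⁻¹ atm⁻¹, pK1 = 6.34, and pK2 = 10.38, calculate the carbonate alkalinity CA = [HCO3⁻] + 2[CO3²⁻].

CA = 0.875 mmol/L

[CO2*] = KH · pCO2 = 10^(−1.49) × 5910×10^-6 = 1.912×10^-4 mol/L
α₀ = 1/(1 + K1/[H⁺] + K1K2/[H⁺]²) = 1/(1 + 10^+0.66 + 10^-2.72) = 0.1794
DIC = [CO2*]/α₀ = 1.912×10^-4 / 0.1794 = 1.066 mmol/L
CA = (α₁ + 2α₂)·DIC = (0.8202 + 2×0.0003419) × 1.066 = 0.875 mmol/L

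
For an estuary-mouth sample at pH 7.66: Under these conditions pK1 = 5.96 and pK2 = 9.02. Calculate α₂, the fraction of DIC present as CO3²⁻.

α₂ = 1 / (1 + [H⁺]/K2 + [H⁺]²/(K1K2)) = 1 / (1 + 10^+1.36 + 10^-0.34)
   = 1 / (1 + 22.909 + 0.45709) = 1/24.366 = 0.04104

α₂ = 0.0410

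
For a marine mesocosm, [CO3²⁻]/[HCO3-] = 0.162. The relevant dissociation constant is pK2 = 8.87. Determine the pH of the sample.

From K2 = [H⁺][CO3²⁻]/[HCO3-]:  pH = pK2 + log₁₀([CO3²⁻]/[HCO3-])
log₁₀(0.162) = -0.790
pH = 8.87 + (-0.790) = 8.08

pH = 8.08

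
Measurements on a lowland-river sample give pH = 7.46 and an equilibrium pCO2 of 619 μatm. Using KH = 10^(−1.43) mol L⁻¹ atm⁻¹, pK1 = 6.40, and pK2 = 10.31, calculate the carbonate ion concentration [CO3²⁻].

[CO2*] = KH · pCO2 = 10^(−1.43) × 619×10^-6 = 2.300×10^-5 mol/L
α₀ = 1/(1 + K1/[H⁺] + K1K2/[H⁺]²) = 1/(1 + 10^+1.06 + 10^-1.79) = 0.08001
DIC = [CO2*]/α₀ = 2.300×10^-5 / 0.08001 = 0.2874 mmol/L
[CO3²⁻] = α₂·DIC; α₂ = 0.001298, so [CO3²⁻] = 0.001298 × 0.2874 = 0.000373 mmol/L = 0.373 μmol/L

[CO3²⁻] = 0.373 μmol/L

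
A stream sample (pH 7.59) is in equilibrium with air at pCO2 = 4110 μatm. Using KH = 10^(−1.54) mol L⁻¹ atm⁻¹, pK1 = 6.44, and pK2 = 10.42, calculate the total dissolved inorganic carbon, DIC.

[CO2*] = KH · pCO2 = 10^(−1.54) × 4110×10^-6 = 1.185×10^-4 mol/L
α₀ = 1/(1 + K1/[H⁺] + K1K2/[H⁺]²) = 1/(1 + 10^+1.15 + 10^-1.68) = 0.06602
DIC = [CO2*]/α₀ = 1.185×10^-4 / 0.06602 = 1.80 mmol/L

DIC = 1.80 mmol/L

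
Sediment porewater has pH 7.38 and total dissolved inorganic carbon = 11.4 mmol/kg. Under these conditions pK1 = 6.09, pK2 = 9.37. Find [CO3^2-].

α₂ = 1 / (1 + [H⁺]/K2 + [H⁺]²/(K1K2)) = 1 / (1 + 10^+1.99 + 10^+0.70)
   = 1 / (1 + 97.724 + 5.0119) = 1/103.74 = 0.009640
[CO3²⁻] = α₂ × DIC = 0.009640 × 11.4 = 0.110 mmol/kg

[CO3²⁻] = 0.110 mmol/kg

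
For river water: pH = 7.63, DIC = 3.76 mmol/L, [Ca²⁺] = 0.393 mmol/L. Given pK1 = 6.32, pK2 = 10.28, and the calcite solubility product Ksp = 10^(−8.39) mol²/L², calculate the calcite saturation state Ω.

Ω = 0.772

α₂ = 1 / (1 + [H⁺]/K2 + [H⁺]²/(K1K2)) = 1 / (1 + 10^+2.65 + 10^+1.34)
   = 1 / (1 + 446.68 + 21.878) = 1/469.56 = 0.002130
[CO3²⁻] = α₂ × DIC = 0.002130 × 3.76 = 0.008007 mmol/L = 8.007 μmol/L
Ksp = 10^(−8.39) = 4.074×10^-9
Ω = [Ca²⁺][CO3²⁻]/Ksp = (0.393×10^-3)(8.007×10^-6) / 4.074×10^-9 = 0.772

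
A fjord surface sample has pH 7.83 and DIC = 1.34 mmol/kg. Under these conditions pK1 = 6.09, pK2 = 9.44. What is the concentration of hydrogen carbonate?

α₁ = 1 / (1 + [H⁺]/K1 + K2/[H⁺]) = 1 / (1 + 10^-1.74 + 10^-1.61)
   = 1 / (1 + 0.018197 + 0.024547) = 1/1.0427 = 0.9590
[HCO3⁻] = α₁ × DIC = 0.9590 × 1.34 = 1.29 mmol/kg

[HCO3⁻] = 1.29 mmol/kg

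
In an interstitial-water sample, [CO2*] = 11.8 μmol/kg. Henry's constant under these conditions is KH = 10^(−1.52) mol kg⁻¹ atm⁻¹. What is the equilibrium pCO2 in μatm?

pCO2 = 391 μatm

KH = 10^(−1.52) = 3.020×10^-2 mol kg⁻¹ atm⁻¹
pCO2 = [CO2*]/KH = 11.8×10^-6 / 3.020×10^-2 = 3.91×10^-4 atm = 391 μatm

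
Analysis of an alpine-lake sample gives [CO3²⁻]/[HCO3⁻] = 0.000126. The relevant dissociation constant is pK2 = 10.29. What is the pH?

pH = 6.39

From K2 = [H⁺][CO3²⁻]/[HCO3⁻]:  pH = pK2 + log₁₀([CO3²⁻]/[HCO3⁻])
log₁₀(0.000126) = -3.900
pH = 10.29 + (-3.900) = 6.39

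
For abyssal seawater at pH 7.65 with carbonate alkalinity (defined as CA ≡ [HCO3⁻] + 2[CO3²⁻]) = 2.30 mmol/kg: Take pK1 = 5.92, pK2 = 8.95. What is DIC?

DIC = 2.23 mmol/kg

CA = [HCO3⁻] + 2[CO3²⁻] = (α₁ + 2α₂)·DIC
At pH 7.65: [H⁺]/K1 = 10^-1.73 = 0.018621, K2/[H⁺] = 10^-1.30 = 0.050119
α₁ = 1/(1 + 0.018621 + 0.050119) = 1/1.0687 = 0.9357; α₂ = α₁·K2/[H⁺] = 0.04690
α₁ + 2α₂ = 1.0295
DIC = CA / (α₁ + 2α₂) = 2.30 / 1.0295 = 2.23 mmol/kg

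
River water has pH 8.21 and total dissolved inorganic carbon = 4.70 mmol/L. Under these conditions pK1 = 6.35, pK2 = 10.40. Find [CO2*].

α₀ = 1 / (1 + K1/[H⁺] + K1K2/[H⁺]²) = 1 / (1 + 10^+1.86 + 10^-0.33)
   = 1 / (1 + 72.444 + 0.46774) = 1/73.911 = 0.01353
[CO2*] = α₀ × DIC = 0.01353 × 4.70 = 0.0636 mmol/L

[CO2*] = 0.0636 mmol/L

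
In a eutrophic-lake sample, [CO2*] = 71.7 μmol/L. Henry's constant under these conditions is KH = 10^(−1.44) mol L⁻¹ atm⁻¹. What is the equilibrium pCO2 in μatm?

pCO2 = 1970 μatm

KH = 10^(−1.44) = 3.631×10^-2 mol L⁻¹ atm⁻¹
pCO2 = [CO2*]/KH = 71.7×10^-6 / 3.631×10^-2 = 1.97×10^-3 atm = 1970 μatm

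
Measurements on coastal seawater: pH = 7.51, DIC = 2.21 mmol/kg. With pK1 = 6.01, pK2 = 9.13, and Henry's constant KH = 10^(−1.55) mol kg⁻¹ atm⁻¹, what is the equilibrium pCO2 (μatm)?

α₀ = 1 / (1 + K1/[H⁺] + K1K2/[H⁺]²) = 1 / (1 + 10^+1.50 + 10^-0.12)
   = 1 / (1 + 31.623 + 0.75858) = 1/33.381 = 0.02996
[CO2*] = α₀ × DIC = 0.02996 × 2.21 = 0.06620 mmol/kg
pCO2 = [CO2*]/KH = 6.620×10^-5 / 2.818×10^-2 = 2350 μatm

pCO2 = 2350 μatm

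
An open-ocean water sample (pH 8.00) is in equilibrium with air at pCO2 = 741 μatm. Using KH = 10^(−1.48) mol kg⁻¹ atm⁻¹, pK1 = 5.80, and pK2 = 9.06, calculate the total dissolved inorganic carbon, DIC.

[CO2*] = KH · pCO2 = 10^(−1.48) × 741×10^-6 = 2.454×10^-5 mol/kg
α₀ = 1/(1 + K1/[H⁺] + K1K2/[H⁺]²) = 1/(1 + 10^+2.20 + 10^+1.14) = 0.005771
DIC = [CO2*]/α₀ = 2.454×10^-5 / 0.005771 = 4.25 mmol/kg

DIC = 4.25 mmol/kg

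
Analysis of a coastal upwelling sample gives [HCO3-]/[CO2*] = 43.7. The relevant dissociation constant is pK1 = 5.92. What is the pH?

pH = 7.56

From K1 = [H⁺][HCO3-]/[CO2*]:  pH = pK1 + log₁₀([HCO3-]/[CO2*])
log₁₀(43.7) = +1.640
pH = 5.92 + (+1.640) = 7.56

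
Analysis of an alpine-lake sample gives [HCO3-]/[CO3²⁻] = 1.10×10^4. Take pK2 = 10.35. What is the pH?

From K2 = [H⁺][CO3²⁻]/[HCO3-]:  pH = pK2 − log₁₀([HCO3-]/[CO3²⁻])
log₁₀(1.10×10^4) = +4.041
pH = 10.35 − (+4.041) = 6.31

pH = 6.31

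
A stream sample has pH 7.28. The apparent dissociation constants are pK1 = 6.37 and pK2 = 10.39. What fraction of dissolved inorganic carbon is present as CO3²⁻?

α₂ = 1 / (1 + [H⁺]/K2 + [H⁺]²/(K1K2)) = 1 / (1 + 10^+3.11 + 10^+2.20)
   = 1 / (1 + 1288.2 + 158.49) = 1/1447.7 = 0.0006907

α₂ = 0.000691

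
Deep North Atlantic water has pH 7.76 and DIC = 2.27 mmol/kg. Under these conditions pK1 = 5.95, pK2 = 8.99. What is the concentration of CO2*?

[CO2*] = 0.0327 mmol/kg

α₀ = 1 / (1 + K1/[H⁺] + K1K2/[H⁺]²) = 1 / (1 + 10^+1.81 + 10^+0.58)
   = 1 / (1 + 64.565 + 3.8019) = 1/69.367 = 0.01442
[CO2*] = α₀ × DIC = 0.01442 × 2.27 = 0.0327 mmol/kg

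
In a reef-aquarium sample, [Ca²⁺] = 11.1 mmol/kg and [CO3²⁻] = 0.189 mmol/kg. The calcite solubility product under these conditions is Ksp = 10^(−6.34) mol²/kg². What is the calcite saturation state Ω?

Ω = 4.59

Ksp = 10^(−6.34) = 4.571×10^-7
Ω = [Ca²⁺][CO3²⁻]/Ksp = (11.1×10^-3)(0.189×10^-3) / 4.571×10^-7 = 4.59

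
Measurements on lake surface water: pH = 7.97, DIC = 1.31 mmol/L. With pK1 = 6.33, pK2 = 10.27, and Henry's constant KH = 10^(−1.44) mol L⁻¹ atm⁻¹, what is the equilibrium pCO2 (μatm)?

α₀ = 1 / (1 + K1/[H⁺] + K1K2/[H⁺]²) = 1 / (1 + 10^+1.64 + 10^-0.66)
   = 1 / (1 + 43.652 + 0.21878) = 1/44.870 = 0.02229
[CO2*] = α₀ × DIC = 0.02229 × 1.31 = 0.02920 mmol/L
pCO2 = [CO2*]/KH = 2.920×10^-5 / 3.631×10^-2 = 804 μatm

pCO2 = 804 μatm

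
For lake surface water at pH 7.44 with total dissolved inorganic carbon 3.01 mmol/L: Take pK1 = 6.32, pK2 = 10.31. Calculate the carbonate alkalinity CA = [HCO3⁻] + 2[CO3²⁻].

CA = [HCO3⁻] + 2[CO3²⁻] = (α₁ + 2α₂)·DIC
At pH 7.44: [H⁺]/K1 = 10^-1.12 = 0.075858, K2/[H⁺] = 10^-2.87 = 0.0013490
α₁ = 1/(1 + 0.075858 + 0.0013490) = 1/1.0772 = 0.9283; α₂ = α₁·K2/[H⁺] = 0.001252
α₁ + 2α₂ = 0.9308
CA = 0.9308 × 3.01 = 2.80 mmol/L

CA = 2.80 mmol/L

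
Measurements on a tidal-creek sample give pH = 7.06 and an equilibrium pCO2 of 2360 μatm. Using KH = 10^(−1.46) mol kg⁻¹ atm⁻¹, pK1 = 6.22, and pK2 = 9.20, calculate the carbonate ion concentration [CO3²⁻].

[CO2*] = KH · pCO2 = 10^(−1.46) × 2360×10^-6 = 8.183×10^-5 mol/kg
α₀ = 1/(1 + K1/[H⁺] + K1K2/[H⁺]²) = 1/(1 + 10^+0.84 + 10^-1.30) = 0.1255
DIC = [CO2*]/α₀ = 8.183×10^-5 / 0.1255 = 0.6521 mmol/kg
[CO3²⁻] = α₂·DIC; α₂ = 0.006290, so [CO3²⁻] = 0.006290 × 0.6521 = 0.00410 mmol/kg = 4.10 μmol/kg

[CO3²⁻] = 4.10 μmol/kg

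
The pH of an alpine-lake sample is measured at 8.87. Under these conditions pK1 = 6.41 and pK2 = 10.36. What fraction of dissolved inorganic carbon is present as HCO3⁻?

α₁ = 0.965

α₁ = 1 / (1 + [H⁺]/K1 + K2/[H⁺]) = 1 / (1 + 10^-2.46 + 10^-1.49)
   = 1 / (1 + 0.0034674 + 0.032359) = 1/1.0358 = 0.9654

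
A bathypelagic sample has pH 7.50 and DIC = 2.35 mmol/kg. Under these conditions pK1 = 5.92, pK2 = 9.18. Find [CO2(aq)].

[CO2*] = 0.0590 mmol/kg

α₀ = 1 / (1 + K1/[H⁺] + K1K2/[H⁺]²) = 1 / (1 + 10^+1.58 + 10^-0.10)
   = 1 / (1 + 38.019 + 0.79433) = 1/39.813 = 0.02512
[CO2*] = α₀ × DIC = 0.02512 × 2.35 = 0.0590 mmol/kg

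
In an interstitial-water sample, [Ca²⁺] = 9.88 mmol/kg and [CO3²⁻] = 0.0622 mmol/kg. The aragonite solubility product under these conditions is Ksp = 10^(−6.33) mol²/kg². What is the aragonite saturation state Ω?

Ksp = 10^(−6.33) = 4.677×10^-7
Ω = [Ca²⁺][CO3²⁻]/Ksp = (9.88×10^-3)(0.0622×10^-3) / 4.677×10^-7 = 1.31

Ω = 1.31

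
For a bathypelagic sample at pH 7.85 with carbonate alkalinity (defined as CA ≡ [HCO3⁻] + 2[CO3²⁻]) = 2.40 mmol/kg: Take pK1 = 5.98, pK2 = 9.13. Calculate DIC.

DIC = 2.32 mmol/kg

CA = [HCO3⁻] + 2[CO3²⁻] = (α₁ + 2α₂)·DIC
At pH 7.85: [H⁺]/K1 = 10^-1.87 = 0.013490, K2/[H⁺] = 10^-1.28 = 0.052481
α₁ = 1/(1 + 0.013490 + 0.052481) = 1/1.0660 = 0.9381; α₂ = α₁·K2/[H⁺] = 0.04923
α₁ + 2α₂ = 1.0366
DIC = CA / (α₁ + 2α₂) = 2.40 / 1.0366 = 2.32 mmol/kg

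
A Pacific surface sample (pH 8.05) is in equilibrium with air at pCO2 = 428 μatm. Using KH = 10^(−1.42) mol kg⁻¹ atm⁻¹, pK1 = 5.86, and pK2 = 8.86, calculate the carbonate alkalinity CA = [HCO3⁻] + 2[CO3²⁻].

CA = 3.30 mmol/kg

[CO2*] = KH · pCO2 = 10^(−1.42) × 428×10^-6 = 1.627×10^-5 mol/kg
α₀ = 1/(1 + K1/[H⁺] + K1K2/[H⁺]²) = 1/(1 + 10^+2.19 + 10^+1.38) = 0.005560
DIC = [CO2*]/α₀ = 1.627×10^-5 / 0.005560 = 2.927 mmol/kg
CA = (α₁ + 2α₂)·DIC = (0.8611 + 2×0.1334) × 2.927 = 3.30 mmol/kg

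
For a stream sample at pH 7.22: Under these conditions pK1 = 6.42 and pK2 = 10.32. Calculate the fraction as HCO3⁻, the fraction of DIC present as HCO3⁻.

α₁ = 0.863

α₁ = 1 / (1 + [H⁺]/K1 + K2/[H⁺]) = 1 / (1 + 10^-0.80 + 10^-3.10)
   = 1 / (1 + 0.15849 + 0.00079433) = 1/1.1593 = 0.8626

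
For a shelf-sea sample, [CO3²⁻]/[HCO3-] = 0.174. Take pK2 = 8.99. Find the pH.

pH = 8.23

From K2 = [H⁺][CO3²⁻]/[HCO3-]:  pH = pK2 + log₁₀([CO3²⁻]/[HCO3-])
log₁₀(0.174) = -0.759
pH = 8.99 + (-0.759) = 8.23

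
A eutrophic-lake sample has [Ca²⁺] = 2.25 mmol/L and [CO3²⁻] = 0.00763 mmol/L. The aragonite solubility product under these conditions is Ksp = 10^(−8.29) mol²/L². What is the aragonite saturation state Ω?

Ω = 3.35

Ksp = 10^(−8.29) = 5.129×10^-9
Ω = [Ca²⁺][CO3²⁻]/Ksp = (2.25×10^-3)(0.00763×10^-3) / 5.129×10^-9 = 3.35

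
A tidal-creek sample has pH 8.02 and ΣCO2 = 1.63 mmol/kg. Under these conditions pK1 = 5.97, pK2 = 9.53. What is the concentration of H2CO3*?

α₀ = 1 / (1 + K1/[H⁺] + K1K2/[H⁺]²) = 1 / (1 + 10^+2.05 + 10^+0.54)
   = 1 / (1 + 112.20 + 3.4674) = 1/116.67 = 0.008571
[CO2*] = α₀ × DIC = 0.008571 × 1.63 = 0.0140 mmol/kg = 14.0 μmol/kg

[CO2*] = 14.0 μmol/kg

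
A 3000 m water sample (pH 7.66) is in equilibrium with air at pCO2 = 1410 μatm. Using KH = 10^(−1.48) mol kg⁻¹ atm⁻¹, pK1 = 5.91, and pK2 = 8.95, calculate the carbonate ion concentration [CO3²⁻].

[CO2*] = KH · pCO2 = 10^(−1.48) × 1410×10^-6 = 4.669×10^-5 mol/kg
α₀ = 1/(1 + K1/[H⁺] + K1K2/[H⁺]²) = 1/(1 + 10^+1.75 + 10^+0.46) = 0.01663
DIC = [CO2*]/α₀ = 4.669×10^-5 / 0.01663 = 2.807 mmol/kg
[CO3²⁻] = α₂·DIC; α₂ = 0.04797, so [CO3²⁻] = 0.04797 × 2.807 = 0.135 mmol/kg

[CO3²⁻] = 0.135 mmol/kg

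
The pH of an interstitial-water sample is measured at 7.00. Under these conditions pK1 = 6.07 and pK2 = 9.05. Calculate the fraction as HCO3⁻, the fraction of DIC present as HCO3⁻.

α₁ = 1 / (1 + [H⁺]/K1 + K2/[H⁺]) = 1 / (1 + 10^-0.93 + 10^-2.05)
   = 1 / (1 + 0.11749 + 0.0089125) = 1/1.1264 = 0.8878

α₁ = 0.888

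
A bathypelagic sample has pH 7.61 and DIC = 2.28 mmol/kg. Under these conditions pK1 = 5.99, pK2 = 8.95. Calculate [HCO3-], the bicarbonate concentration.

[HCO3⁻] = 2.13 mmol/kg

α₁ = 1 / (1 + [H⁺]/K1 + K2/[H⁺]) = 1 / (1 + 10^-1.62 + 10^-1.34)
   = 1 / (1 + 0.023988 + 0.045709) = 1/1.0697 = 0.9348
[HCO3⁻] = α₁ × DIC = 0.9348 × 2.28 = 2.13 mmol/kg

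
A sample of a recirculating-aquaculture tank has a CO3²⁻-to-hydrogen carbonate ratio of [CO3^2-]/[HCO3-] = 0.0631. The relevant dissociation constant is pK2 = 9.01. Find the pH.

From K2 = [H⁺][CO3^2-]/[HCO3-]:  pH = pK2 + log₁₀([CO3^2-]/[HCO3-])
log₁₀(0.0631) = -1.200
pH = 9.01 + (-1.200) = 7.81

pH = 7.81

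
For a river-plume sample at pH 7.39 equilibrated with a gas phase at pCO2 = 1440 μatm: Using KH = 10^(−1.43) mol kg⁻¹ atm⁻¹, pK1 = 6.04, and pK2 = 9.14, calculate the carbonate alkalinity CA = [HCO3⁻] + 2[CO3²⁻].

CA = 1.24 mmol/kg

[CO2*] = KH · pCO2 = 10^(−1.43) × 1440×10^-6 = 5.350×10^-5 mol/kg
α₀ = 1/(1 + K1/[H⁺] + K1K2/[H⁺]²) = 1/(1 + 10^+1.35 + 10^-0.40) = 0.04204
DIC = [CO2*]/α₀ = 5.350×10^-5 / 0.04204 = 1.273 mmol/kg
CA = (α₁ + 2α₂)·DIC = (0.9412 + 2×0.01674) × 1.273 = 1.24 mmol/kg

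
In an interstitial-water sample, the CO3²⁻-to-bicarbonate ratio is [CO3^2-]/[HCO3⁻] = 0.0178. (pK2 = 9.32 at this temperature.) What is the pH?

pH = 7.57

From K2 = [H⁺][CO3^2-]/[HCO3⁻]:  pH = pK2 + log₁₀([CO3^2-]/[HCO3⁻])
log₁₀(0.0178) = -1.750
pH = 9.32 + (-1.750) = 7.57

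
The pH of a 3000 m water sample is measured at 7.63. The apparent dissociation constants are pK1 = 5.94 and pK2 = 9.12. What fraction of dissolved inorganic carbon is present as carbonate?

α₂ = 1 / (1 + [H⁺]/K2 + [H⁺]²/(K1K2)) = 1 / (1 + 10^+1.49 + 10^-0.20)
   = 1 / (1 + 30.903 + 0.63096) = 1/32.534 = 0.03074

α₂ = 0.0307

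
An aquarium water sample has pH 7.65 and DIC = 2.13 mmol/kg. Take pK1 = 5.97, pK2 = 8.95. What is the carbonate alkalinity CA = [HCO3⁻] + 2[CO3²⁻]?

CA = 2.19 mmol/kg

CA = [HCO3⁻] + 2[CO3²⁻] = (α₁ + 2α₂)·DIC
At pH 7.65: [H⁺]/K1 = 10^-1.68 = 0.020893, K2/[H⁺] = 10^-1.30 = 0.050119
α₁ = 1/(1 + 0.020893 + 0.050119) = 1/1.0710 = 0.9337; α₂ = α₁·K2/[H⁺] = 0.04680
α₁ + 2α₂ = 1.0273
CA = 1.0273 × 2.13 = 2.19 mmol/kg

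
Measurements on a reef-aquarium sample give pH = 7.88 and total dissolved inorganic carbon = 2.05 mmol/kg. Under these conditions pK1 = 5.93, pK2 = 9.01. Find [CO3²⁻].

α₂ = 1 / (1 + [H⁺]/K2 + [H⁺]²/(K1K2)) = 1 / (1 + 10^+1.13 + 10^-0.82)
   = 1 / (1 + 13.490 + 0.15136) = 1/14.641 = 0.06830
[CO3²⁻] = α₂ × DIC = 0.06830 × 2.05 = 0.140 mmol/kg

[CO3²⁻] = 0.140 mmol/kg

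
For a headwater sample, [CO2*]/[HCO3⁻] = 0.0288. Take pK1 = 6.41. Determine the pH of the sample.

pH = 7.95

From K1 = [H⁺][HCO3⁻]/[CO2*]:  pH = pK1 − log₁₀([CO2*]/[HCO3⁻])
log₁₀(0.0288) = -1.541
pH = 6.41 − (-1.541) = 7.95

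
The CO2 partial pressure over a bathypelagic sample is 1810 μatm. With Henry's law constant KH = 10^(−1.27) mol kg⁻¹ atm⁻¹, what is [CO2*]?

KH = 10^(−1.27) = 5.370×10^-2 mol kg⁻¹ atm⁻¹
[CO2*] = KH · pCO2 = 5.370×10^-2 × 1810×10^-6 atm = 9.72×10^-5 mol/kg

[CO2*] = 97.2 μmol/kg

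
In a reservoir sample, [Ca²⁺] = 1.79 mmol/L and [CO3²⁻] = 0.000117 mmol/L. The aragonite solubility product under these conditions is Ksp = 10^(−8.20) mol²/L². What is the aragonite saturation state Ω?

Ksp = 10^(−8.20) = 6.310×10^-9
Ω = [Ca²⁺][CO3²⁻]/Ksp = (1.79×10^-3)(0.000117×10^-3) / 6.310×10^-9 = 0.0332

Ω = 0.0332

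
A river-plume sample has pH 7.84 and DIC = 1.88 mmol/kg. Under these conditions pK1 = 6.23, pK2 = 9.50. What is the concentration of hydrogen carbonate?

α₁ = 1 / (1 + [H⁺]/K1 + K2/[H⁺]) = 1 / (1 + 10^-1.61 + 10^-1.66)
   = 1 / (1 + 0.024547 + 0.021878) = 1/1.0464 = 0.9556
[HCO3⁻] = α₁ × DIC = 0.9556 × 1.88 = 1.80 mmol/kg

[HCO3⁻] = 1.80 mmol/kg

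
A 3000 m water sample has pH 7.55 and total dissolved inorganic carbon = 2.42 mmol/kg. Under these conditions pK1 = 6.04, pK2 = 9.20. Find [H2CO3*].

α₀ = 1 / (1 + K1/[H⁺] + K1K2/[H⁺]²) = 1 / (1 + 10^+1.51 + 10^-0.14)
   = 1 / (1 + 32.359 + 0.72444) = 1/34.084 = 0.02934
[CO2*] = α₀ × DIC = 0.02934 × 2.42 = 0.0710 mmol/kg

[CO2*] = 0.0710 mmol/kg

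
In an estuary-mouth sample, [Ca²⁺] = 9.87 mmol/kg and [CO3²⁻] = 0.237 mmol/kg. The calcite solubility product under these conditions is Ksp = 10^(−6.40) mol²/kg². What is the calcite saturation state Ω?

Ω = 5.88

Ksp = 10^(−6.40) = 3.981×10^-7
Ω = [Ca²⁺][CO3²⁻]/Ksp = (9.87×10^-3)(0.237×10^-3) / 3.981×10^-7 = 5.88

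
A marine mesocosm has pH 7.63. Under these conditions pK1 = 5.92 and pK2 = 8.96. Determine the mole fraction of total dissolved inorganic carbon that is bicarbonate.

α₁ = 0.938

α₁ = 1 / (1 + [H⁺]/K1 + K2/[H⁺]) = 1 / (1 + 10^-1.71 + 10^-1.33)
   = 1 / (1 + 0.019498 + 0.046774) = 1/1.0663 = 0.9378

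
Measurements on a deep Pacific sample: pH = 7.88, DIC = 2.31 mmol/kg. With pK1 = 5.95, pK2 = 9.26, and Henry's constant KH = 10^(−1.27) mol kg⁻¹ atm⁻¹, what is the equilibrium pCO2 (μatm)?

α₀ = 1 / (1 + K1/[H⁺] + K1K2/[H⁺]²) = 1 / (1 + 10^+1.93 + 10^+0.55)
   = 1 / (1 + 85.114 + 3.5481) = 1/89.662 = 0.01115
[CO2*] = α₀ × DIC = 0.01115 × 2.31 = 0.02576 mmol/kg
pCO2 = [CO2*]/KH = 2.576×10^-5 / 5.370×10^-2 = 480 μatm

pCO2 = 480 μatm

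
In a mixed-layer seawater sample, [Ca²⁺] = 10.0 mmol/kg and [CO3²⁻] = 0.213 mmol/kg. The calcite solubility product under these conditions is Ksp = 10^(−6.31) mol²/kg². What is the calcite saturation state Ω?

Ksp = 10^(−6.31) = 4.898×10^-7
Ω = [Ca²⁺][CO3²⁻]/Ksp = (10.0×10^-3)(0.213×10^-3) / 4.898×10^-7 = 4.35

Ω = 4.35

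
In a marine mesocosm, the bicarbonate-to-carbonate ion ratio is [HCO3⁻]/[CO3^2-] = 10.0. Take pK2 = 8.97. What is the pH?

pH = 7.97

From K2 = [H⁺][CO3^2-]/[HCO3⁻]:  pH = pK2 − log₁₀([HCO3⁻]/[CO3^2-])
log₁₀(10.0) = +1.000
pH = 8.97 − (+1.000) = 7.97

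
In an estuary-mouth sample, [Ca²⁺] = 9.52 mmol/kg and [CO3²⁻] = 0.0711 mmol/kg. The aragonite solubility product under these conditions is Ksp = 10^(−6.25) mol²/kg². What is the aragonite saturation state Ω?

Ksp = 10^(−6.25) = 5.623×10^-7
Ω = [Ca²⁺][CO3²⁻]/Ksp = (9.52×10^-3)(0.0711×10^-3) / 5.623×10^-7 = 1.20

Ω = 1.20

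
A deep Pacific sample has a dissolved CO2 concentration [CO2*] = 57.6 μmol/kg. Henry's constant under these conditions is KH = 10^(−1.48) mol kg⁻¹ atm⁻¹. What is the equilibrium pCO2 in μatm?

KH = 10^(−1.48) = 3.311×10^-2 mol kg⁻¹ atm⁻¹
pCO2 = [CO2*]/KH = 57.6×10^-6 / 3.311×10^-2 = 1.74×10^-3 atm = 1740 μatm

pCO2 = 1740 μatm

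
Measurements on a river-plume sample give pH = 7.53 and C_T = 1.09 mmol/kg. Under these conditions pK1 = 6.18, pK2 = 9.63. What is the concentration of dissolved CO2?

α₀ = 1 / (1 + K1/[H⁺] + K1K2/[H⁺]²) = 1 / (1 + 10^+1.35 + 10^-0.75)
   = 1 / (1 + 22.387 + 0.17783) = 1/23.565 = 0.04244
[CO2*] = α₀ × DIC = 0.04244 × 1.09 = 0.0463 mmol/kg

[CO2*] = 0.0463 mmol/kg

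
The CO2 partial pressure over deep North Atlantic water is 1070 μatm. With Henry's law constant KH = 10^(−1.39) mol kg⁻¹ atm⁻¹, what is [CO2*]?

KH = 10^(−1.39) = 4.074×10^-2 mol kg⁻¹ atm⁻¹
[CO2*] = KH · pCO2 = 4.074×10^-2 × 1070×10^-6 atm = 4.36×10^-5 mol/kg

[CO2*] = 43.6 μmol/kg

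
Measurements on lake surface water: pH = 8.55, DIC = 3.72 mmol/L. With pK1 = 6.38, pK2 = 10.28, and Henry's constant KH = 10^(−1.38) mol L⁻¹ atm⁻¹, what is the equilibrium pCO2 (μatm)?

α₀ = 1 / (1 + K1/[H⁺] + K1K2/[H⁺]²) = 1 / (1 + 10^+2.17 + 10^+0.44)
   = 1 / (1 + 147.91 + 2.7542) = 1/151.67 = 0.006593
[CO2*] = α₀ × DIC = 0.006593 × 3.72 = 0.02453 mmol/L
pCO2 = [CO2*]/KH = 2.453×10^-5 / 4.169×10^-2 = 588 μatm

pCO2 = 588 μatm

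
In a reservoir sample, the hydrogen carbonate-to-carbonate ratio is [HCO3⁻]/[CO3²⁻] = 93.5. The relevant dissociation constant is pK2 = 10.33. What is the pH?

pH = 8.36

From K2 = [H⁺][CO3²⁻]/[HCO3⁻]:  pH = pK2 − log₁₀([HCO3⁻]/[CO3²⁻])
log₁₀(93.5) = +1.971
pH = 10.33 − (+1.971) = 8.36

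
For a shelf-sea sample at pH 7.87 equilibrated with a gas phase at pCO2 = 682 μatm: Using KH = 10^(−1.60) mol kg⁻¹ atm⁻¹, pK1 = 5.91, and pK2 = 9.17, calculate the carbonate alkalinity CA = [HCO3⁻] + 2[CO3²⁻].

[CO2*] = KH · pCO2 = 10^(−1.60) × 682×10^-6 = 1.713×10^-5 mol/kg
α₀ = 1/(1 + K1/[H⁺] + K1K2/[H⁺]²) = 1/(1 + 10^+1.96 + 10^+0.66) = 0.01033
DIC = [CO2*]/α₀ = 1.713×10^-5 / 0.01033 = 1.658 mmol/kg
CA = (α₁ + 2α₂)·DIC = (0.9424 + 2×0.04723) × 1.658 = 1.72 mmol/kg

CA = 1.72 mmol/kg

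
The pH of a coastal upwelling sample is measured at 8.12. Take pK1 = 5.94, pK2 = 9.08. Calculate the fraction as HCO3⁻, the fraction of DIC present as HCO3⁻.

α₁ = 0.896

α₁ = 1 / (1 + [H⁺]/K1 + K2/[H⁺]) = 1 / (1 + 10^-2.18 + 10^-0.96)
   = 1 / (1 + 0.0066069 + 0.10965) = 1/1.1163 = 0.8959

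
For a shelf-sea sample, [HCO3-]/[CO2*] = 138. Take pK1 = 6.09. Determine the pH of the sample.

From K1 = [H⁺][HCO3-]/[CO2*]:  pH = pK1 + log₁₀([HCO3-]/[CO2*])
log₁₀(138) = +2.140
pH = 6.09 + (+2.140) = 8.23

pH = 8.23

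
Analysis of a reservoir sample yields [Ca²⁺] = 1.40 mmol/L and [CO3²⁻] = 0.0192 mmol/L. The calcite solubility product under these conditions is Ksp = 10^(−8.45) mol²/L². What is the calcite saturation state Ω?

Ω = 7.58

Ksp = 10^(−8.45) = 3.548×10^-9
Ω = [Ca²⁺][CO3²⁻]/Ksp = (1.40×10^-3)(0.0192×10^-3) / 3.548×10^-9 = 7.58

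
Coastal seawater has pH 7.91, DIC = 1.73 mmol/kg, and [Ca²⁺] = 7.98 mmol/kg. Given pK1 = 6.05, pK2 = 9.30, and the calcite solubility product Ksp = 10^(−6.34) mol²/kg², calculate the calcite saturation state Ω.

Ω = 1.17

α₂ = 1 / (1 + [H⁺]/K2 + [H⁺]²/(K1K2)) = 1 / (1 + 10^+1.39 + 10^-0.47)
   = 1 / (1 + 24.547 + 0.33884) = 1/25.886 = 0.03863
[CO3²⁻] = α₂ × DIC = 0.03863 × 1.73 = 0.06683 mmol/kg
Ksp = 10^(−6.34) = 4.571×10^-7
Ω = [Ca²⁺][CO3²⁻]/Ksp = (7.98×10^-3)(6.683×10^-5) / 4.571×10^-7 = 1.17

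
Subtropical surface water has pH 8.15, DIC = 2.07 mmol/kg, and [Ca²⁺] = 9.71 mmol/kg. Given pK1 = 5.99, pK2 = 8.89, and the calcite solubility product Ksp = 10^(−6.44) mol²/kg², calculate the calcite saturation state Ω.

Ω = 8.47

α₂ = 1 / (1 + [H⁺]/K2 + [H⁺]²/(K1K2)) = 1 / (1 + 10^+0.74 + 10^-1.42)
   = 1 / (1 + 5.4954 + 0.038019) = 1/6.5334 = 0.1531
[CO3²⁻] = α₂ × DIC = 0.1531 × 2.07 = 0.3168 mmol/kg
Ksp = 10^(−6.44) = 3.631×10^-7
Ω = [Ca²⁺][CO3²⁻]/Ksp = (9.71×10^-3)(3.168×10^-4) / 3.631×10^-7 = 8.47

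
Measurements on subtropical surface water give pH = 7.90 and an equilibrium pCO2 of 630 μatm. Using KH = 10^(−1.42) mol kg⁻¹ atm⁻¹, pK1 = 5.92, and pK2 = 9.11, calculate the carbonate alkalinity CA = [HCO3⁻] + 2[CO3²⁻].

CA = 2.57 mmol/kg

[CO2*] = KH · pCO2 = 10^(−1.42) × 630×10^-6 = 2.395×10^-5 mol/kg
α₀ = 1/(1 + K1/[H⁺] + K1K2/[H⁺]²) = 1/(1 + 10^+1.98 + 10^+0.77) = 0.009767
DIC = [CO2*]/α₀ = 2.395×10^-5 / 0.009767 = 2.452 mmol/kg
CA = (α₁ + 2α₂)·DIC = (0.9327 + 2×0.05751) × 2.452 = 2.57 mmol/kg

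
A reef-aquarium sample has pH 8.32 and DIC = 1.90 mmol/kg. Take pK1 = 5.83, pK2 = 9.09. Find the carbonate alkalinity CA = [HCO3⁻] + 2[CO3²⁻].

CA = 2.17 mmol/kg

CA = [HCO3⁻] + 2[CO3²⁻] = (α₁ + 2α₂)·DIC
At pH 8.32: [H⁺]/K1 = 10^-2.49 = 0.0032359, K2/[H⁺] = 10^-0.77 = 0.16982
α₁ = 1/(1 + 0.0032359 + 0.16982) = 1/1.1731 = 0.8525; α₂ = α₁·K2/[H⁺] = 0.1448
α₁ + 2α₂ = 1.1420
CA = 1.1420 × 1.90 = 2.17 mmol/kg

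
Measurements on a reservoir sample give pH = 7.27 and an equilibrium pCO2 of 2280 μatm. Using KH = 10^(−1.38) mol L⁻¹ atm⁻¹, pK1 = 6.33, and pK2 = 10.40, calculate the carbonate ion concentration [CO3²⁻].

[CO2*] = KH · pCO2 = 10^(−1.38) × 2280×10^-6 = 9.505×10^-5 mol/L
α₀ = 1/(1 + K1/[H⁺] + K1K2/[H⁺]²) = 1/(1 + 10^+0.94 + 10^-2.19) = 0.1029
DIC = [CO2*]/α₀ = 9.505×10^-5 / 0.1029 = 0.9235 mmol/L
[CO3²⁻] = α₂·DIC; α₂ = 0.0006645, so [CO3²⁻] = 0.0006645 × 0.9235 = 0.000614 mmol/L = 0.614 μmol/L

[CO3²⁻] = 0.614 μmol/L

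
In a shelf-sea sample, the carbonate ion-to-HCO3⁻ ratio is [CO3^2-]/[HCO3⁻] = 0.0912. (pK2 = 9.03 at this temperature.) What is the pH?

pH = 7.99

From K2 = [H⁺][CO3^2-]/[HCO3⁻]:  pH = pK2 + log₁₀([CO3^2-]/[HCO3⁻])
log₁₀(0.0912) = -1.040
pH = 9.03 + (-1.040) = 7.99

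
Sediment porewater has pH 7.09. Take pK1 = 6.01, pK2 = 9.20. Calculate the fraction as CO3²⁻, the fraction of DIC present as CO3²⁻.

α₂ = 0.00712

α₂ = 1 / (1 + [H⁺]/K2 + [H⁺]²/(K1K2)) = 1 / (1 + 10^+2.11 + 10^+1.03)
   = 1 / (1 + 128.82 + 10.715) = 1/140.54 = 0.007115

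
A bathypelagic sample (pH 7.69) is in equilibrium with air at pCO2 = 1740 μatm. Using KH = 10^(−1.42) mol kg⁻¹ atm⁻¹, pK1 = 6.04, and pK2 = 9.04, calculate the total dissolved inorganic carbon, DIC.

DIC = 3.15 mmol/kg

[CO2*] = KH · pCO2 = 10^(−1.42) × 1740×10^-6 = 6.615×10^-5 mol/kg
α₀ = 1/(1 + K1/[H⁺] + K1K2/[H⁺]²) = 1/(1 + 10^+1.65 + 10^+0.30) = 0.02098
DIC = [CO2*]/α₀ = 6.615×10^-5 / 0.02098 = 3.15 mmol/kg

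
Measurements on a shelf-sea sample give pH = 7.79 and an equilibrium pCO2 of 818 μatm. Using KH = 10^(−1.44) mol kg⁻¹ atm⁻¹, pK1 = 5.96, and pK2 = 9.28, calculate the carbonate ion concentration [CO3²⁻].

[CO3²⁻] = 0.0650 mmol/kg

[CO2*] = KH · pCO2 = 10^(−1.44) × 818×10^-6 = 2.970×10^-5 mol/kg
α₀ = 1/(1 + K1/[H⁺] + K1K2/[H⁺]²) = 1/(1 + 10^+1.83 + 10^+0.34) = 0.01413
DIC = [CO2*]/α₀ = 2.970×10^-5 / 0.01413 = 2.103 mmol/kg
[CO3²⁻] = α₂·DIC; α₂ = 0.03090, so [CO3²⁻] = 0.03090 × 2.103 = 0.0650 mmol/kg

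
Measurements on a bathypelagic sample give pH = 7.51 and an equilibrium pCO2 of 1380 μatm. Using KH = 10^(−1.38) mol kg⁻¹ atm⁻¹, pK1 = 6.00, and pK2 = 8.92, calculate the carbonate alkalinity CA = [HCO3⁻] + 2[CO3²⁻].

CA = 2.01 mmol/kg

[CO2*] = KH · pCO2 = 10^(−1.38) × 1380×10^-6 = 5.753×10^-5 mol/kg
α₀ = 1/(1 + K1/[H⁺] + K1K2/[H⁺]²) = 1/(1 + 10^+1.51 + 10^+0.10) = 0.02889
DIC = [CO2*]/α₀ = 5.753×10^-5 / 0.02889 = 1.992 mmol/kg
CA = (α₁ + 2α₂)·DIC = (0.9347 + 2×0.03637) × 1.992 = 2.01 mmol/kg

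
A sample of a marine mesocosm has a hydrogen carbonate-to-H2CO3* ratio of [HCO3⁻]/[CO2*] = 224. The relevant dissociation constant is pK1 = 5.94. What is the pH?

From K1 = [H⁺][HCO3⁻]/[CO2*]:  pH = pK1 + log₁₀([HCO3⁻]/[CO2*])
log₁₀(224) = +2.350
pH = 5.94 + (+2.350) = 8.29

pH = 8.29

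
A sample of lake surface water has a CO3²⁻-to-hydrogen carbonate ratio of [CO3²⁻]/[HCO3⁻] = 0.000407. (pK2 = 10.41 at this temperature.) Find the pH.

From K2 = [H⁺][CO3²⁻]/[HCO3⁻]:  pH = pK2 + log₁₀([CO3²⁻]/[HCO3⁻])
log₁₀(0.000407) = -3.390
pH = 10.41 + (-3.390) = 7.02

pH = 7.02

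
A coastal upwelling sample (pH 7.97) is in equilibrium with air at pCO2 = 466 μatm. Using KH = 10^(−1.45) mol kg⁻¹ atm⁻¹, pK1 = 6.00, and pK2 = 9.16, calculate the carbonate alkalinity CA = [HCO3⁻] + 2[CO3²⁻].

CA = 1.74 mmol/kg

[CO2*] = KH · pCO2 = 10^(−1.45) × 466×10^-6 = 1.653×10^-5 mol/kg
α₀ = 1/(1 + K1/[H⁺] + K1K2/[H⁺]²) = 1/(1 + 10^+1.97 + 10^+0.78) = 0.009965
DIC = [CO2*]/α₀ = 1.653×10^-5 / 0.009965 = 1.659 mmol/kg
CA = (α₁ + 2α₂)·DIC = (0.9300 + 2×0.06005) × 1.659 = 1.74 mmol/kg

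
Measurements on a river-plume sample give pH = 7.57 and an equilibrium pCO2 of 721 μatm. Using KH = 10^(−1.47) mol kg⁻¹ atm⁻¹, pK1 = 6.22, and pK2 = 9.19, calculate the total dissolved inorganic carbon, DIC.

[CO2*] = KH · pCO2 = 10^(−1.47) × 721×10^-6 = 2.443×10^-5 mol/kg
α₀ = 1/(1 + K1/[H⁺] + K1K2/[H⁺]²) = 1/(1 + 10^+1.35 + 10^-0.27) = 0.04180
DIC = [CO2*]/α₀ = 2.443×10^-5 / 0.04180 = 0.584 mmol/kg

DIC = 0.584 mmol/kg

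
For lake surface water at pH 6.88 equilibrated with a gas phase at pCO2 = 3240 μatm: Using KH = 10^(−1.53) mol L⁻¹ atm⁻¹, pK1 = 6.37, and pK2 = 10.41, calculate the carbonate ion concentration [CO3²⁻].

[CO3²⁻] = 0.0913 μmol/L

[CO2*] = KH · pCO2 = 10^(−1.53) × 3240×10^-6 = 9.562×10^-5 mol/L
α₀ = 1/(1 + K1/[H⁺] + K1K2/[H⁺]²) = 1/(1 + 10^+0.51 + 10^-3.02) = 0.2360
DIC = [CO2*]/α₀ = 9.562×10^-5 / 0.2360 = 0.4051 mmol/L
[CO3²⁻] = α₂·DIC; α₂ = 0.0002254, so [CO3²⁻] = 0.0002254 × 0.4051 = 9.13×10^-5 mmol/L = 0.0913 μmol/L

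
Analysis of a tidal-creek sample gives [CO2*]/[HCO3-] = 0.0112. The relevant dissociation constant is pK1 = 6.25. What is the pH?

From K1 = [H⁺][HCO3-]/[CO2*]:  pH = pK1 − log₁₀([CO2*]/[HCO3-])
log₁₀(0.0112) = -1.951
pH = 6.25 − (-1.951) = 8.20

pH = 8.20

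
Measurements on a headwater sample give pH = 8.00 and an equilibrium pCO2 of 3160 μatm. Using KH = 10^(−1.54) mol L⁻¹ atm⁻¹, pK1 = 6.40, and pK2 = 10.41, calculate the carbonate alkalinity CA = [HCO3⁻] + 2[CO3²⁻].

CA = 3.66 mmol/L

[CO2*] = KH · pCO2 = 10^(−1.54) × 3160×10^-6 = 9.114×10^-5 mol/L
α₀ = 1/(1 + K1/[H⁺] + K1K2/[H⁺]²) = 1/(1 + 10^+1.60 + 10^-0.81) = 0.02441
DIC = [CO2*]/α₀ = 9.114×10^-5 / 0.02441 = 3.733 mmol/L
CA = (α₁ + 2α₂)·DIC = (0.9718 + 2×0.003781) × 3.733 = 3.66 mmol/L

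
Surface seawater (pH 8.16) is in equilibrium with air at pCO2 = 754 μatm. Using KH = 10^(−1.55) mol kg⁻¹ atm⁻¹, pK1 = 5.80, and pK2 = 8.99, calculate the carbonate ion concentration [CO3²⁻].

[CO3²⁻] = 0.720 mmol/kg

[CO2*] = KH · pCO2 = 10^(−1.55) × 754×10^-6 = 2.125×10^-5 mol/kg
α₀ = 1/(1 + K1/[H⁺] + K1K2/[H⁺]²) = 1/(1 + 10^+2.36 + 10^+1.53) = 0.003788
DIC = [CO2*]/α₀ = 2.125×10^-5 / 0.003788 = 5.610 mmol/kg
[CO3²⁻] = α₂·DIC; α₂ = 0.1284, so [CO3²⁻] = 0.1284 × 5.610 = 0.720 mmol/kg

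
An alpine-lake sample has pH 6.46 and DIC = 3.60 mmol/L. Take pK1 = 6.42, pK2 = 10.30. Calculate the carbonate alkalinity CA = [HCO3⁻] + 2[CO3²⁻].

CA = 1.88 mmol/L

CA = [HCO3⁻] + 2[CO3²⁻] = (α₁ + 2α₂)·DIC
At pH 6.46: [H⁺]/K1 = 10^-0.04 = 0.91201, K2/[H⁺] = 10^-3.84 = 0.00014454
α₁ = 1/(1 + 0.91201 + 0.00014454) = 1/1.9122 = 0.5230; α₂ = α₁·K2/[H⁺] = 7.559×10^-5
α₁ + 2α₂ = 0.5231
CA = 0.5231 × 3.60 = 1.88 mmol/L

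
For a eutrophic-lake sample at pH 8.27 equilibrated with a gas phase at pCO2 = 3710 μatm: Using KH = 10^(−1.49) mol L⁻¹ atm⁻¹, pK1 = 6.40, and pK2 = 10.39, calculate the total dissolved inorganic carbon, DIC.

[CO2*] = KH · pCO2 = 10^(−1.49) × 3710×10^-6 = 1.201×10^-4 mol/L
α₀ = 1/(1 + K1/[H⁺] + K1K2/[H⁺]²) = 1/(1 + 10^+1.87 + 10^-0.25) = 0.01321
DIC = [CO2*]/α₀ = 1.201×10^-4 / 0.01321 = 9.09 mmol/L

DIC = 9.09 mmol/L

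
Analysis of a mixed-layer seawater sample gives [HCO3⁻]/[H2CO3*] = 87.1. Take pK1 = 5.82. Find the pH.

pH = 7.76

From K1 = [H⁺][HCO3⁻]/[H2CO3*]:  pH = pK1 + log₁₀([HCO3⁻]/[H2CO3*])
log₁₀(87.1) = +1.940
pH = 5.82 + (+1.940) = 7.76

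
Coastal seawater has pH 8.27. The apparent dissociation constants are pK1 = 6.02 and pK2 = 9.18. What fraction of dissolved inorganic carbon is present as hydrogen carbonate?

α₁ = 0.886

α₁ = 1 / (1 + [H⁺]/K1 + K2/[H⁺]) = 1 / (1 + 10^-2.25 + 10^-0.91)
   = 1 / (1 + 0.0056234 + 0.12303) = 1/1.1287 = 0.8860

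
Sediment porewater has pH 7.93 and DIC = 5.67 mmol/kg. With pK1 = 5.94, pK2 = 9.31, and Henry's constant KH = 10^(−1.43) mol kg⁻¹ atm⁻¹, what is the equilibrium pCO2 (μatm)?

α₀ = 1 / (1 + K1/[H⁺] + K1K2/[H⁺]²) = 1 / (1 + 10^+1.99 + 10^+0.61)
   = 1 / (1 + 97.724 + 4.0738) = 1/102.80 = 0.009728
[CO2*] = α₀ × DIC = 0.009728 × 5.67 = 0.05516 mmol/kg
pCO2 = [CO2*]/KH = 5.516×10^-5 / 3.715×10^-2 = 1480 μatm

pCO2 = 1480 μatm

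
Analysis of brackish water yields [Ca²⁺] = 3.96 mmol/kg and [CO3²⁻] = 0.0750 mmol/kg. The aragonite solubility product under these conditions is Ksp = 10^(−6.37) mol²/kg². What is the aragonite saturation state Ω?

Ω = 0.696

Ksp = 10^(−6.37) = 4.266×10^-7
Ω = [Ca²⁺][CO3²⁻]/Ksp = (3.96×10^-3)(0.0750×10^-3) / 4.266×10^-7 = 0.696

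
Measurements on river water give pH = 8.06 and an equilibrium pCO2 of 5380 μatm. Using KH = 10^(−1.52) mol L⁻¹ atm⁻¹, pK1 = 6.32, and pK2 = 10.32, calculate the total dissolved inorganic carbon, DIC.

DIC = 9.14 mmol/L

[CO2*] = KH · pCO2 = 10^(−1.52) × 5380×10^-6 = 1.625×10^-4 mol/L
α₀ = 1/(1 + K1/[H⁺] + K1K2/[H⁺]²) = 1/(1 + 10^+1.74 + 10^-0.52) = 0.01778
DIC = [CO2*]/α₀ = 1.625×10^-4 / 0.01778 = 9.14 mmol/L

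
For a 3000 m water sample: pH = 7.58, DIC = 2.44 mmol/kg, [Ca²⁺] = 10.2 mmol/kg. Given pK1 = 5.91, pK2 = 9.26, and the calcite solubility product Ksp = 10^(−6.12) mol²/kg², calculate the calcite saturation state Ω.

Ω = 0.658

α₂ = 1 / (1 + [H⁺]/K2 + [H⁺]²/(K1K2)) = 1 / (1 + 10^+1.68 + 10^+0.01)
   = 1 / (1 + 47.863 + 1.0233) = 1/49.886 = 0.02005
[CO3²⁻] = α₂ × DIC = 0.02005 × 2.44 = 0.04891 mmol/kg
Ksp = 10^(−6.12) = 7.586×10^-7
Ω = [Ca²⁺][CO3²⁻]/Ksp = (10.2×10^-3)(4.891×10^-5) / 7.586×10^-7 = 0.658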